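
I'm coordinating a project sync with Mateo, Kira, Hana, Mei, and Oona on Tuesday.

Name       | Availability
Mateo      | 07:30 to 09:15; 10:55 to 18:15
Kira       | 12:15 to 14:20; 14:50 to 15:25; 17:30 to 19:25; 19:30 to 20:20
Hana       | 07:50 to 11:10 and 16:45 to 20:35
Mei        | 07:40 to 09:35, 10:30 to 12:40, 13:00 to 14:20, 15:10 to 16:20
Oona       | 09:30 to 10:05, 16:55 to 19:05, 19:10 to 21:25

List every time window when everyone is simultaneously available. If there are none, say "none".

none

Mateo ∩ Kira: 12:15-14:20, 14:50-15:25, 17:30-18:15.
Mateo ∩ Kira ∩ Hana: 17:30-18:15.
Mateo ∩ Kira ∩ Hana ∩ Mei: ∅.
Mateo ∩ Kira ∩ Hana ∩ Mei ∩ Oona: ∅.
There is no time when everyone is free.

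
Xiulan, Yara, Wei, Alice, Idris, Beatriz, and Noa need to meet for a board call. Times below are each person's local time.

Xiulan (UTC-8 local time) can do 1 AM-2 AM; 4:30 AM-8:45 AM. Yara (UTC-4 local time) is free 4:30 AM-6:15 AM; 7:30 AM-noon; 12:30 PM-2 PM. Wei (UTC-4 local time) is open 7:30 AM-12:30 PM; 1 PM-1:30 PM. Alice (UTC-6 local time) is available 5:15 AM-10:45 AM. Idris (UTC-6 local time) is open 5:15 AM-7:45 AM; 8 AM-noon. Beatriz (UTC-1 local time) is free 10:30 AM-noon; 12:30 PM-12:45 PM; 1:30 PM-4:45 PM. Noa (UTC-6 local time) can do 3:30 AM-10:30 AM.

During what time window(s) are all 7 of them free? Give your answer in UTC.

Xiulan in UTC: 09:00-10:00, 12:30-16:45 (add 8h to convert from UTC-8).
Yara in UTC: 08:30-10:15, 11:30-16:00, 16:30-18:00 (add 4h to convert from UTC-4).
Wei in UTC: 11:30-16:30, 17:00-17:30 (add 4h to convert from UTC-4).
Alice in UTC: 11:15-16:45 (add 6h to convert from UTC-6).
Idris in UTC: 11:15-13:45, 14:00-18:00 (add 6h to convert from UTC-6).
Beatriz in UTC: 11:30-13:00, 13:30-13:45, 14:30-17:45 (add 1h to convert from UTC-1).
Noa in UTC: 09:30-16:30 (add 6h to convert from UTC-6).
Xiulan ∩ Yara: 09:00-10:00, 12:30-16:00, 16:30-16:45.
Xiulan ∩ Yara ∩ Wei: 12:30-16:00.
Xiulan ∩ Yara ∩ Wei ∩ Alice: 12:30-16:00.
Xiulan ∩ Yara ∩ Wei ∩ Alice ∩ Idris: 12:30-13:45, 14:00-16:00.
Xiulan ∩ Yara ∩ Wei ∩ Alice ∩ Idris ∩ Beatriz: 12:30-13:00, 13:30-13:45, 14:30-16:00.
Xiulan ∩ Yara ∩ Wei ∩ Alice ∩ Idris ∩ Beatriz ∩ Noa: 12:30-13:00, 13:30-13:45, 14:30-16:00.
So the common availability across everyone is 12:30-13:00, 13:30-13:45, 14:30-16:00.

12:30-13:00, 13:30-13:45, 14:30-16:00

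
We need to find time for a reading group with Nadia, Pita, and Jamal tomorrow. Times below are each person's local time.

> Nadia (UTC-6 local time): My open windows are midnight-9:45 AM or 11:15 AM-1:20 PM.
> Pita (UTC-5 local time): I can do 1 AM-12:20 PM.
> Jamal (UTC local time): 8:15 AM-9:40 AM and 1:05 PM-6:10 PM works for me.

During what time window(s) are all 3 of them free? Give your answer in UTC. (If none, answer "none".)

Nadia in UTC: 06:00-15:45, 17:15-19:20 (add 6h to convert from UTC-6).
Pita in UTC: 06:00-17:20 (add 5h to convert from UTC-5).
Jamal in UTC: 08:15-09:40, 13:05-18:10.
Nadia ∩ Pita: 06:00-15:45, 17:15-17:20.
Nadia ∩ Pita ∩ Jamal: 08:15-09:40, 13:05-15:45, 17:15-17:20.
So the common availability across everyone is 08:15-09:40, 13:05-15:45, 17:15-17:20.

08:15-09:40, 13:05-15:45, 17:15-17:20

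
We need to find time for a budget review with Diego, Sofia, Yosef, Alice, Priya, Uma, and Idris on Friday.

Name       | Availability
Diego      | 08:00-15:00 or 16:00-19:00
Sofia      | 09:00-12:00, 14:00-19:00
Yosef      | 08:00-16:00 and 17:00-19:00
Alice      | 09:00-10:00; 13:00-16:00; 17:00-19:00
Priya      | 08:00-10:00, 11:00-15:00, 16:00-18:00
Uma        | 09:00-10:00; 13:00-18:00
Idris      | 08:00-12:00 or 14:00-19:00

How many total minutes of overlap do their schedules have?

Diego ∩ Sofia: 09:00-12:00, 14:00-15:00, 16:00-19:00.
Diego ∩ Sofia ∩ Yosef: 09:00-12:00, 14:00-15:00, 17:00-19:00.
Diego ∩ Sofia ∩ Yosef ∩ Alice: 09:00-10:00, 14:00-15:00, 17:00-19:00.
Diego ∩ Sofia ∩ Yosef ∩ Alice ∩ Priya: 09:00-10:00, 14:00-15:00, 17:00-18:00.
Diego ∩ Sofia ∩ Yosef ∩ Alice ∩ Priya ∩ Uma: 09:00-10:00, 14:00-15:00, 17:00-18:00.
Diego ∩ Sofia ∩ Yosef ∩ Alice ∩ Priya ∩ Uma ∩ Idris: 09:00-10:00, 14:00-15:00, 17:00-18:00.
So the common availability across everyone is 09:00-10:00, 14:00-15:00, 17:00-18:00.
Summing the common windows: 60 + 60 + 60 = 180 minutes.

180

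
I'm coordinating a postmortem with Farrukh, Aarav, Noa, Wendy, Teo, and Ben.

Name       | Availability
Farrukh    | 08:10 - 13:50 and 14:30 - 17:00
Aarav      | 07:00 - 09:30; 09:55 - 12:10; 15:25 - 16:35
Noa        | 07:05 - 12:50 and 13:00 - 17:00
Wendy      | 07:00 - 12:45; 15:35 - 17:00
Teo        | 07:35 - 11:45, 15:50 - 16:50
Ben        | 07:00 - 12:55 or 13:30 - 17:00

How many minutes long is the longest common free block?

Farrukh ∩ Aarav: 08:10-09:30, 09:55-12:10, 15:25-16:35.
Farrukh ∩ Aarav ∩ Noa: 08:10-09:30, 09:55-12:10, 15:25-16:35.
Farrukh ∩ Aarav ∩ Noa ∩ Wendy: 08:10-09:30, 09:55-12:10, 15:35-16:35.
Farrukh ∩ Aarav ∩ Noa ∩ Wendy ∩ Teo: 08:10-09:30, 09:55-11:45, 15:50-16:35.
Farrukh ∩ Aarav ∩ Noa ∩ Wendy ∩ Teo ∩ Ben: 08:10-09:30, 09:55-11:45, 15:50-16:35.
So the common availability across everyone is 08:10-09:30, 09:55-11:45, 15:50-16:35.
The longest is 09:55-11:45 at 110 minutes.

110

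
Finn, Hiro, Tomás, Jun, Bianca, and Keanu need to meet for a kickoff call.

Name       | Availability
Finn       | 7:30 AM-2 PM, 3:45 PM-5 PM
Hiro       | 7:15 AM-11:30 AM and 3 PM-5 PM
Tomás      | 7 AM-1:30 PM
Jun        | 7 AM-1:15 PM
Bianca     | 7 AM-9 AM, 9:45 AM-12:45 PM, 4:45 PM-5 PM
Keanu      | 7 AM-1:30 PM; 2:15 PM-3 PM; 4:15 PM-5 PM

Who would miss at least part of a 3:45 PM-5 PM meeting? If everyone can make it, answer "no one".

Bianca, Jun, Keanu, Tomás

Finn: free for 15:45-17:00. Hiro: free for 15:45-17:00. Tomás: not fully free for 15:45-17:00. Jun: not fully free for 15:45-17:00. Bianca: not fully free for 15:45-17:00. Keanu: not fully free for 15:45-17:00.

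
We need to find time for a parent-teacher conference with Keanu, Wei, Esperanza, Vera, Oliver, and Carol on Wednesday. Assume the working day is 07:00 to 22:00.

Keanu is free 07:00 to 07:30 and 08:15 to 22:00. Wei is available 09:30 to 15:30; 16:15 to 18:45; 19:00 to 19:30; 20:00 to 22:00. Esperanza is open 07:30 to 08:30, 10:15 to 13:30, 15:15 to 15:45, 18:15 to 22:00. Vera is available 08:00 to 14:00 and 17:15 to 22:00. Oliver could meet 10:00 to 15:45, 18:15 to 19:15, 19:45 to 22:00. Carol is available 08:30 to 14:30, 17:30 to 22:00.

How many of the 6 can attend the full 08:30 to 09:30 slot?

Keanu, Vera, and Carol can make the full 08:30-09:30 slot — that's 3.

3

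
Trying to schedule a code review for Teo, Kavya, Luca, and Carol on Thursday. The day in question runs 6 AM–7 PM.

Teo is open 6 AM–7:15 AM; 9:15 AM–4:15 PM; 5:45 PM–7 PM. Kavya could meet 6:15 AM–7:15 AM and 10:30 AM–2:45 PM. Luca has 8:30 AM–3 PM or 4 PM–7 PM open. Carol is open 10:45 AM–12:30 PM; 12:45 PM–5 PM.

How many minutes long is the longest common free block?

Teo ∩ Kavya: 06:15-07:15, 10:30-14:45.
Teo ∩ Kavya ∩ Luca: 10:30-14:45.
Teo ∩ Kavya ∩ Luca ∩ Carol: 10:45-12:30, 12:45-14:45.
The longest is 12:45-14:45 at 120 minutes.

120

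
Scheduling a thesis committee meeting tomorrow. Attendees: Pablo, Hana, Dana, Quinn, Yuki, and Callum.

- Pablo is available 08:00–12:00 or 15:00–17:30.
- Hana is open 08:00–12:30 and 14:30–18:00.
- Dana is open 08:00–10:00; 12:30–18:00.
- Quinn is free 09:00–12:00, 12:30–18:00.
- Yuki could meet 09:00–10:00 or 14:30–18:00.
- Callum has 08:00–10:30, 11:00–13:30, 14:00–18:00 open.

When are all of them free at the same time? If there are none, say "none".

09:00-10:00, 15:00-17:30

Pablo ∩ Hana: 08:00-12:00, 15:00-17:30.
Pablo ∩ Hana ∩ Dana: 08:00-10:00, 15:00-17:30.
Pablo ∩ Hana ∩ Dana ∩ Quinn: 09:00-10:00, 15:00-17:30.
Pablo ∩ Hana ∩ Dana ∩ Quinn ∩ Yuki: 09:00-10:00, 15:00-17:30.
Pablo ∩ Hana ∩ Dana ∩ Quinn ∩ Yuki ∩ Callum: 09:00-10:00, 15:00-17:30.
So the common availability across everyone is 09:00-10:00, 15:00-17:30.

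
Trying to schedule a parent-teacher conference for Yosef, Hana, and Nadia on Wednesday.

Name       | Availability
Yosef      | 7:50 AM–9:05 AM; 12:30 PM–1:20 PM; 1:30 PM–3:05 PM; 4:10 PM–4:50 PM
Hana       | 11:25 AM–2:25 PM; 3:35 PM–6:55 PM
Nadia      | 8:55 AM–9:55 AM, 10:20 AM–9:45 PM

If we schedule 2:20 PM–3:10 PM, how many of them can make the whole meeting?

1

Nadia can make the full 14:20-15:10 slot — that's 1.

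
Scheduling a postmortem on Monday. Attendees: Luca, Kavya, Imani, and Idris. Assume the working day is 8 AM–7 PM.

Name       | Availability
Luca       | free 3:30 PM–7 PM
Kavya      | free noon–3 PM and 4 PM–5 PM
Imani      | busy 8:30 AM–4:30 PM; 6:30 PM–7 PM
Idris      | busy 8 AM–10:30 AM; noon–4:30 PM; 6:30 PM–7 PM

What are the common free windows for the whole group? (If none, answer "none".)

16:30-17:00

Luca free: 15:30-19:00.
Kavya free: 12:00-15:00, 16:00-17:00.
Imani free: 08:00-08:30, 16:30-18:30 (invert busy blocks within the working day).
Idris free: 10:30-12:00, 16:30-18:30 (invert busy blocks within the working day).
Luca ∩ Kavya: 16:00-17:00.
Luca ∩ Kavya ∩ Imani: 16:30-17:00.
Luca ∩ Kavya ∩ Imani ∩ Idris: 16:30-17:00.
Those are the intersection windows.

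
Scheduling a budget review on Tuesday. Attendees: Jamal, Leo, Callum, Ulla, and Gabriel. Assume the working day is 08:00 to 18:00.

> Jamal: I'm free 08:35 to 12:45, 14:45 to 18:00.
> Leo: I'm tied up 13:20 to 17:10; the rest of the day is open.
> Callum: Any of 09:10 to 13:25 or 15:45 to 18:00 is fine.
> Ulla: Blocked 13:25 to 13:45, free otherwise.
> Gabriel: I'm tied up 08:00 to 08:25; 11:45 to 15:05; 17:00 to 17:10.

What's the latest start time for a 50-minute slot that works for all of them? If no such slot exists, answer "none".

17:10

Jamal free: 08:35-12:45, 14:45-18:00.
Leo free: 08:00-13:20, 17:10-18:00 (invert busy blocks within the working day).
Callum free: 09:10-13:25, 15:45-18:00.
Ulla free: 08:00-13:25, 13:45-18:00 (invert busy blocks within the working day).
Gabriel free: 08:25-11:45, 15:05-17:00, 17:10-18:00 (invert busy blocks within the working day).
Jamal ∩ Leo: 08:35-12:45, 17:10-18:00.
Jamal ∩ Leo ∩ Callum: 09:10-12:45, 17:10-18:00.
Jamal ∩ Leo ∩ Callum ∩ Ulla: 09:10-12:45, 17:10-18:00.
Jamal ∩ Leo ∩ Callum ∩ Ulla ∩ Gabriel: 09:10-11:45, 17:10-18:00.
The last common window of at least 50 minutes is 17:10-18:00; a 50-minute meeting can start as late as 17:10 and still end by 18:00.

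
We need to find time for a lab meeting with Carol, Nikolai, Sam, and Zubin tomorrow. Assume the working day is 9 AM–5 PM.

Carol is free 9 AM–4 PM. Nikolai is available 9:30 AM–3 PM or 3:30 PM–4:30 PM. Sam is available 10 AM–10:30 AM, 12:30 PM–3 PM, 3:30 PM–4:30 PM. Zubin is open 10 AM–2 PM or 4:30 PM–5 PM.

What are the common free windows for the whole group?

Carol ∩ Nikolai: 09:30-15:00, 15:30-16:00.
Carol ∩ Nikolai ∩ Sam: 10:00-10:30, 12:30-15:00, 15:30-16:00.
Carol ∩ Nikolai ∩ Sam ∩ Zubin: 10:00-10:30, 12:30-14:00.
Those are the intersection windows.

10:00-10:30, 12:30-14:00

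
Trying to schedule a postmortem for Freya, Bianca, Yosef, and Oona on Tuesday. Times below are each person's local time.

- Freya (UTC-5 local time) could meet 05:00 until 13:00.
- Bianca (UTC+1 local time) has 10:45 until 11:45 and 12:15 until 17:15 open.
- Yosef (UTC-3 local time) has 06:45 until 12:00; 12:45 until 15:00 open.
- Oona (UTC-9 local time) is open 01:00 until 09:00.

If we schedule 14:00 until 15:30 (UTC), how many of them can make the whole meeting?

Freya in UTC: 10:00-18:00 (add 5h to convert from UTC-5).
Bianca in UTC: 09:45-10:45, 11:15-16:15 (subtract 1h to convert from UTC+1).
Yosef in UTC: 09:45-15:00, 15:45-18:00 (add 3h to convert from UTC-3).
Oona in UTC: 10:00-18:00 (add 9h to convert from UTC-9).
Freya, Bianca, and Oona can make the full 14:00-15:30 slot — that's 3.

3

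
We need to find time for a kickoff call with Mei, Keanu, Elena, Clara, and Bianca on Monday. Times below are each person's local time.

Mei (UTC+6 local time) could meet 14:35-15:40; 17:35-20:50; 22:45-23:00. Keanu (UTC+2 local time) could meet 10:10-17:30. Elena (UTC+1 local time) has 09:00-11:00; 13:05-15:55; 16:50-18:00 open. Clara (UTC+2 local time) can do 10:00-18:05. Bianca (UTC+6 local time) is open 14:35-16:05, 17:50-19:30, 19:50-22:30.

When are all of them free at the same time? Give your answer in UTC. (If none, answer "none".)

08:35-09:40, 12:05-13:30, 13:50-14:50

Mei in UTC: 08:35-09:40, 11:35-14:50, 16:45-17:00 (subtract 6h to convert from UTC+6).
Keanu in UTC: 08:10-15:30 (subtract 2h to convert from UTC+2).
Elena in UTC: 08:00-10:00, 12:05-14:55, 15:50-17:00 (subtract 1h to convert from UTC+1).
Clara in UTC: 08:00-16:05 (subtract 2h to convert from UTC+2).
Bianca in UTC: 08:35-10:05, 11:50-13:30, 13:50-16:30 (subtract 6h to convert from UTC+6).
Mei ∩ Keanu: 08:35-09:40, 11:35-14:50.
Mei ∩ Keanu ∩ Elena: 08:35-09:40, 12:05-14:50.
Mei ∩ Keanu ∩ Elena ∩ Clara: 08:35-09:40, 12:05-14:50.
Mei ∩ Keanu ∩ Elena ∩ Clara ∩ Bianca: 08:35-09:40, 12:05-13:30, 13:50-14:50.
So the common availability across everyone is 08:35-09:40, 12:05-13:30, 13:50-14:50.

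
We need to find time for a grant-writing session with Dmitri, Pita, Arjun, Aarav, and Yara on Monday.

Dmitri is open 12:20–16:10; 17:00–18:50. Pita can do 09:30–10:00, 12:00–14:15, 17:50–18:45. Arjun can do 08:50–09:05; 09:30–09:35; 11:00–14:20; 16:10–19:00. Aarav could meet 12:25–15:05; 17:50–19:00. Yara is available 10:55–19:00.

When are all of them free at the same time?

12:25-14:15, 17:50-18:45

Dmitri ∩ Pita: 12:20-14:15, 17:50-18:45.
Dmitri ∩ Pita ∩ Arjun: 12:20-14:15, 17:50-18:45.
Dmitri ∩ Pita ∩ Arjun ∩ Aarav: 12:25-14:15, 17:50-18:45.
Dmitri ∩ Pita ∩ Arjun ∩ Aarav ∩ Yara: 12:25-14:15, 17:50-18:45.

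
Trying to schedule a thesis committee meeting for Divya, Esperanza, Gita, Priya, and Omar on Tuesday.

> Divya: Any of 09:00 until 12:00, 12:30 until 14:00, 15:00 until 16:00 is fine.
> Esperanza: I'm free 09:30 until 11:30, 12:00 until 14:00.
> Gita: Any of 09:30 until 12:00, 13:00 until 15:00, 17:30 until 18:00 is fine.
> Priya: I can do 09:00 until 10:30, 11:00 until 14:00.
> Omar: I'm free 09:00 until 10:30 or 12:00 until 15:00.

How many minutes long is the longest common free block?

60

Divya ∩ Esperanza: 09:30-11:30, 12:30-14:00.
Divya ∩ Esperanza ∩ Gita: 09:30-11:30, 13:00-14:00.
Divya ∩ Esperanza ∩ Gita ∩ Priya: 09:30-10:30, 11:00-11:30, 13:00-14:00.
Divya ∩ Esperanza ∩ Gita ∩ Priya ∩ Omar: 09:30-10:30, 13:00-14:00.
Those are the intersection windows.
The longest is 09:30-10:30 at 60 minutes.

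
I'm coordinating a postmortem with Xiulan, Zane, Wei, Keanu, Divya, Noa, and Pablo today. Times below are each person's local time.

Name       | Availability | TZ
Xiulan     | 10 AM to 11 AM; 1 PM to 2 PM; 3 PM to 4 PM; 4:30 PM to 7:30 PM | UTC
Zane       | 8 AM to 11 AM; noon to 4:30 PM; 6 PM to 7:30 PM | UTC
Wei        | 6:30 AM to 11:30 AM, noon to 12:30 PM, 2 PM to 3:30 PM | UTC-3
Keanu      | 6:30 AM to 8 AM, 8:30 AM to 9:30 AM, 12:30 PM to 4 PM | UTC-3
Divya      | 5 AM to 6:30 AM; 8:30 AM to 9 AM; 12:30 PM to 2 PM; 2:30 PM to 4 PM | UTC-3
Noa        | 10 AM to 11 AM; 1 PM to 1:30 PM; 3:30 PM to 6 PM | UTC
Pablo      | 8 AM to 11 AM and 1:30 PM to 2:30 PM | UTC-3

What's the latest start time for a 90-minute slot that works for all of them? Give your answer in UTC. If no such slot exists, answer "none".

none

Xiulan in UTC: 10:00-11:00, 13:00-14:00, 15:00-16:00, 16:30-19:30.
Zane in UTC: 08:00-11:00, 12:00-16:30, 18:00-19:30.
Wei in UTC: 09:30-14:30, 15:00-15:30, 17:00-18:30 (add 3h to convert from UTC-3).
Keanu in UTC: 09:30-11:00, 11:30-12:30, 15:30-19:00 (add 3h to convert from UTC-3).
Divya in UTC: 08:00-09:30, 11:30-12:00, 15:30-17:00, 17:30-19:00 (add 3h to convert from UTC-3).
Noa in UTC: 10:00-11:00, 13:00-13:30, 15:30-18:00.
Pablo in UTC: 11:00-14:00, 16:30-17:30 (add 3h to convert from UTC-3).
Xiulan ∩ Zane: 10:00-11:00, 13:00-14:00, 15:00-16:00, 18:00-19:30.
Xiulan ∩ Zane ∩ Wei: 10:00-11:00, 13:00-14:00, 15:00-15:30, 18:00-18:30.
Xiulan ∩ Zane ∩ Wei ∩ Keanu: 10:00-11:00, 18:00-18:30.
Xiulan ∩ Zane ∩ Wei ∩ Keanu ∩ Divya: 18:00-18:30.
Xiulan ∩ Zane ∩ Wei ∩ Keanu ∩ Divya ∩ Noa: ∅.
Xiulan ∩ Zane ∩ Wei ∩ Keanu ∩ Divya ∩ Noa ∩ Pablo: ∅.
There is no time when everyone is free.
No common window is at least 90 minutes long.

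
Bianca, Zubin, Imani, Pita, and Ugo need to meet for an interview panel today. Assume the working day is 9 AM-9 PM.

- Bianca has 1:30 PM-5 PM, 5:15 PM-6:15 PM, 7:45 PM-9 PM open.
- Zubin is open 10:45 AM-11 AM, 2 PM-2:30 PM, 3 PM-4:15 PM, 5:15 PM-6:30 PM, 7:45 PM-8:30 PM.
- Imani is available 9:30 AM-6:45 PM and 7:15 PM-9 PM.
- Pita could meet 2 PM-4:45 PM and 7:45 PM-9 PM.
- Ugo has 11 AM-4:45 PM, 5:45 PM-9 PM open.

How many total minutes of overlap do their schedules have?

150

Bianca ∩ Zubin: 14:00-14:30, 15:00-16:15, 17:15-18:15, 19:45-20:30.
Bianca ∩ Zubin ∩ Imani: 14:00-14:30, 15:00-16:15, 17:15-18:15, 19:45-20:30.
Bianca ∩ Zubin ∩ Imani ∩ Pita: 14:00-14:30, 15:00-16:15, 19:45-20:30.
Bianca ∩ Zubin ∩ Imani ∩ Pita ∩ Ugo: 14:00-14:30, 15:00-16:15, 19:45-20:30.
Summing the common windows: 30 + 75 + 45 = 150 minutes.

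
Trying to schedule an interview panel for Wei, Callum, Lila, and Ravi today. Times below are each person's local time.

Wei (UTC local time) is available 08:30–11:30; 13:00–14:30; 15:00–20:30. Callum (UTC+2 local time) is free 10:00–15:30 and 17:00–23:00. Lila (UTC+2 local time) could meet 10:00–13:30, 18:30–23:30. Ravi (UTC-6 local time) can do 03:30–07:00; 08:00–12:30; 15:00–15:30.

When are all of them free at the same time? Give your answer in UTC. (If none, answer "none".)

Wei in UTC: 08:30-11:30, 13:00-14:30, 15:00-20:30.
Callum in UTC: 08:00-13:30, 15:00-21:00 (subtract 2h to convert from UTC+2).
Lila in UTC: 08:00-11:30, 16:30-21:30 (subtract 2h to convert from UTC+2).
Ravi in UTC: 09:30-13:00, 14:00-18:30, 21:00-21:30 (add 6h to convert from UTC-6).
Wei ∩ Callum: 08:30-11:30, 13:00-13:30, 15:00-20:30.
Wei ∩ Callum ∩ Lila: 08:30-11:30, 16:30-20:30.
Wei ∩ Callum ∩ Lila ∩ Ravi: 09:30-11:30, 16:30-18:30.

09:30-11:30, 16:30-18:30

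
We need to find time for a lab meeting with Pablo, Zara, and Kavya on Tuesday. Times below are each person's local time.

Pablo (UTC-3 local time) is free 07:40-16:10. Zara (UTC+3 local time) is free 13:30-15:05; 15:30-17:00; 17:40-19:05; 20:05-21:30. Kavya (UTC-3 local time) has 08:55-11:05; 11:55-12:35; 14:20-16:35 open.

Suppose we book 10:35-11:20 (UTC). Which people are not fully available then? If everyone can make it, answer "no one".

Pablo in UTC: 10:40-19:10 (add 3h to convert from UTC-3).
Zara in UTC: 10:30-12:05, 12:30-14:00, 14:40-16:05, 17:05-18:30 (subtract 3h to convert from UTC+3).
Kavya in UTC: 11:55-14:05, 14:55-15:35, 17:20-19:35 (add 3h to convert from UTC-3).
Pablo: not fully free for 10:35-11:20. Zara: free for 10:35-11:20. Kavya: not fully free for 10:35-11:20.

Kavya, Pablo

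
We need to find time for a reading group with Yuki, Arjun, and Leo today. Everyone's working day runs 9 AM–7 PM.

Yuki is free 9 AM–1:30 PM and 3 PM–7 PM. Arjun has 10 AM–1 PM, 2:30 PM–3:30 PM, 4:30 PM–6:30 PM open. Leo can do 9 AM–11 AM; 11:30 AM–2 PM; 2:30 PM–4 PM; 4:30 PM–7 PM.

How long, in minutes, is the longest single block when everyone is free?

120

Yuki ∩ Arjun: 10:00-13:00, 15:00-15:30, 16:30-18:30.
Yuki ∩ Arjun ∩ Leo: 10:00-11:00, 11:30-13:00, 15:00-15:30, 16:30-18:30.
Those are the intersection windows.
The longest is 16:30-18:30 at 120 minutes.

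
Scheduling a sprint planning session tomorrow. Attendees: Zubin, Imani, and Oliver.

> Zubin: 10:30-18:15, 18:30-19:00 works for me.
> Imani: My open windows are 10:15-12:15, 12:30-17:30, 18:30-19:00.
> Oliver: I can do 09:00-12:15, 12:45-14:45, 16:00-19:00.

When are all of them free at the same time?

Zubin ∩ Imani: 10:30-12:15, 12:30-17:30, 18:30-19:00.
Zubin ∩ Imani ∩ Oliver: 10:30-12:15, 12:45-14:45, 16:00-17:30, 18:30-19:00.
Those are the intersection windows.

10:30-12:15, 12:45-14:45, 16:00-17:30, 18:30-19:00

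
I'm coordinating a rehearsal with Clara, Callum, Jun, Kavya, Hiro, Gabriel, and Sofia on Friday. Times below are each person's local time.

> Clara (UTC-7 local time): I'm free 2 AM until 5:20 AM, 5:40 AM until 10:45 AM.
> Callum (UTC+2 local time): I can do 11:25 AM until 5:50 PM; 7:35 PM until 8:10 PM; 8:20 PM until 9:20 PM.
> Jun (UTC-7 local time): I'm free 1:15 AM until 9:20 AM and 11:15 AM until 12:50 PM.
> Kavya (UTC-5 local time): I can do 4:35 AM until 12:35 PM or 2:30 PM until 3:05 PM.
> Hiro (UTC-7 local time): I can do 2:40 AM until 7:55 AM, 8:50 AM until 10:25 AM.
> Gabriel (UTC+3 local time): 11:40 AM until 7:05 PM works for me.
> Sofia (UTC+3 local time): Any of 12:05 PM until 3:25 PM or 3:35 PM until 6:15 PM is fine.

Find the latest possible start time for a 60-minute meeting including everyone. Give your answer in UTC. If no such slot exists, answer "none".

13:55

Clara in UTC: 09:00-12:20, 12:40-17:45 (add 7h to convert from UTC-7).
Callum in UTC: 09:25-15:50, 17:35-18:10, 18:20-19:20 (subtract 2h to convert from UTC+2).
Jun in UTC: 08:15-16:20, 18:15-19:50 (add 7h to convert from UTC-7).
Kavya in UTC: 09:35-17:35, 19:30-20:05 (add 5h to convert from UTC-5).
Hiro in UTC: 09:40-14:55, 15:50-17:25 (add 7h to convert from UTC-7).
Gabriel in UTC: 08:40-16:05 (subtract 3h to convert from UTC+3).
Sofia in UTC: 09:05-12:25, 12:35-15:15 (subtract 3h to convert from UTC+3).
Clara ∩ Callum: 09:25-12:20, 12:40-15:50, 17:35-17:45.
Clara ∩ Callum ∩ Jun: 09:25-12:20, 12:40-15:50.
Clara ∩ Callum ∩ Jun ∩ Kavya: 09:35-12:20, 12:40-15:50.
Clara ∩ Callum ∩ Jun ∩ Kavya ∩ Hiro: 09:40-12:20, 12:40-14:55.
Clara ∩ Callum ∩ Jun ∩ Kavya ∩ Hiro ∩ Gabriel: 09:40-12:20, 12:40-14:55.
Clara ∩ Callum ∩ Jun ∩ Kavya ∩ Hiro ∩ Gabriel ∩ Sofia: 09:40-12:20, 12:40-14:55.
The last common window of at least 60 minutes is 12:40-14:55; a 60-minute meeting can start as late as 13:55 and still end by 14:55.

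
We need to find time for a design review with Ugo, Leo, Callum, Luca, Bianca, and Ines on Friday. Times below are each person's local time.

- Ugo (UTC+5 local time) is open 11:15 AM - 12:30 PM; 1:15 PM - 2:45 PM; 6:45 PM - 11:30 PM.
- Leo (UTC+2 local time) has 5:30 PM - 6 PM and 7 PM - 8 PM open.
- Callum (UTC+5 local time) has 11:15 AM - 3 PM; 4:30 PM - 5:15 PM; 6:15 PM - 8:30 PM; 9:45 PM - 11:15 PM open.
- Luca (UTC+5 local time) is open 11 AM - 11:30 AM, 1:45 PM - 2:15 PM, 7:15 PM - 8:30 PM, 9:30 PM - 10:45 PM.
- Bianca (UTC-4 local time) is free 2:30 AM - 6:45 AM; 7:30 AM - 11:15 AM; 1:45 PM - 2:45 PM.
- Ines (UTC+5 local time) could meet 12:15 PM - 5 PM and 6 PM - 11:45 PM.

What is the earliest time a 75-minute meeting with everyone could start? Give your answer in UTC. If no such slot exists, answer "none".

Ugo in UTC: 06:15-07:30, 08:15-09:45, 13:45-18:30 (subtract 5h to convert from UTC+5).
Leo in UTC: 15:30-16:00, 17:00-18:00 (subtract 2h to convert from UTC+2).
Callum in UTC: 06:15-10:00, 11:30-12:15, 13:15-15:30, 16:45-18:15 (subtract 5h to convert from UTC+5).
Luca in UTC: 06:00-06:30, 08:45-09:15, 14:15-15:30, 16:30-17:45 (subtract 5h to convert from UTC+5).
Bianca in UTC: 06:30-10:45, 11:30-15:15, 17:45-18:45 (add 4h to convert from UTC-4).
Ines in UTC: 07:15-12:00, 13:00-18:45 (subtract 5h to convert from UTC+5).
Ugo ∩ Leo: 15:30-16:00, 17:00-18:00.
Ugo ∩ Leo ∩ Callum: 17:00-18:00.
Ugo ∩ Leo ∩ Callum ∩ Luca: 17:00-17:45.
Ugo ∩ Leo ∩ Callum ∩ Luca ∩ Bianca: ∅.
Ugo ∩ Leo ∩ Callum ∩ Luca ∩ Bianca ∩ Ines: ∅.
There is no time when everyone is free.
No common window is at least 75 minutes long.

none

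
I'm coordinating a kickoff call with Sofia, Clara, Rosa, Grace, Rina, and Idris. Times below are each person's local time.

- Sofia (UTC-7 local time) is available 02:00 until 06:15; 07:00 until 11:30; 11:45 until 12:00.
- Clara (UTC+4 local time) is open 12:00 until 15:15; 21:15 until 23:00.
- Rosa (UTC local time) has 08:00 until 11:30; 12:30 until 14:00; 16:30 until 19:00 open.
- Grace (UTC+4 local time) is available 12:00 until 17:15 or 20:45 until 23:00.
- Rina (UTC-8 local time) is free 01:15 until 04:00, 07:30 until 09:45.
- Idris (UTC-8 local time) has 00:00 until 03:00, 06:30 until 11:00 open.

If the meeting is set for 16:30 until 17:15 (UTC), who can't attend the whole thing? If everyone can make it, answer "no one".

Sofia in UTC: 09:00-13:15, 14:00-18:30, 18:45-19:00 (add 7h to convert from UTC-7).
Clara in UTC: 08:00-11:15, 17:15-19:00 (subtract 4h to convert from UTC+4).
Rosa in UTC: 08:00-11:30, 12:30-14:00, 16:30-19:00.
Grace in UTC: 08:00-13:15, 16:45-19:00 (subtract 4h to convert from UTC+4).
Rina in UTC: 09:15-12:00, 15:30-17:45 (add 8h to convert from UTC-8).
Idris in UTC: 08:00-11:00, 14:30-19:00 (add 8h to convert from UTC-8).
Sofia: free for 16:30-17:15. Clara: not fully free for 16:30-17:15. Rosa: free for 16:30-17:15. Grace: not fully free for 16:30-17:15. Rina: free for 16:30-17:15. Idris: free for 16:30-17:15.

Clara, Grace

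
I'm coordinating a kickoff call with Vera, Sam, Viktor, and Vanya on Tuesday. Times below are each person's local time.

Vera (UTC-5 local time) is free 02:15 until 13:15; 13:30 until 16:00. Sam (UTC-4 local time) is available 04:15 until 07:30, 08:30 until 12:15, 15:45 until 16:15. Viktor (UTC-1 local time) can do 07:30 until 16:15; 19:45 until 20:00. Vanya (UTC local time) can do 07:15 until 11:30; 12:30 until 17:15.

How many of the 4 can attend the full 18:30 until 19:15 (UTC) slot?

Vera in UTC: 07:15-18:15, 18:30-21:00 (add 5h to convert from UTC-5).
Sam in UTC: 08:15-11:30, 12:30-16:15, 19:45-20:15 (add 4h to convert from UTC-4).
Viktor in UTC: 08:30-17:15, 20:45-21:00 (add 1h to convert from UTC-1).
Vanya in UTC: 07:15-11:30, 12:30-17:15.
Vera can make the full 18:30-19:15 slot — that's 1.

1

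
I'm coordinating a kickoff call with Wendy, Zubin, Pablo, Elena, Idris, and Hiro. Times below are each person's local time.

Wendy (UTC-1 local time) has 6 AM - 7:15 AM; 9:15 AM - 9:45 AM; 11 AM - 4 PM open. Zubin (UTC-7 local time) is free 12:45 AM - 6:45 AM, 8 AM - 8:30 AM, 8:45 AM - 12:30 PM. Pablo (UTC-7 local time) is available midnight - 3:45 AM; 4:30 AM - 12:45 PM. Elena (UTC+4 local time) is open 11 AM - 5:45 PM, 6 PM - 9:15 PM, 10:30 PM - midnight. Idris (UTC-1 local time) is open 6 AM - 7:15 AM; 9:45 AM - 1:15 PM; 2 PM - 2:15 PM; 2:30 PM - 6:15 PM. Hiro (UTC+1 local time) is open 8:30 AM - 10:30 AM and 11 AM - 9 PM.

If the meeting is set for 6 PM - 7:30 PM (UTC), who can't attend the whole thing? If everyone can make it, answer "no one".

Wendy in UTC: 07:00-08:15, 10:15-10:45, 12:00-17:00 (add 1h to convert from UTC-1).
Zubin in UTC: 07:45-13:45, 15:00-15:30, 15:45-19:30 (add 7h to convert from UTC-7).
Pablo in UTC: 07:00-10:45, 11:30-19:45 (add 7h to convert from UTC-7).
Elena in UTC: 07:00-13:45, 14:00-17:15, 18:30-20:00 (subtract 4h to convert from UTC+4).
Idris in UTC: 07:00-08:15, 10:45-14:15, 15:00-15:15, 15:30-19:15 (add 1h to convert from UTC-1).
Hiro in UTC: 07:30-09:30, 10:00-20:00 (subtract 1h to convert from UTC+1).
Wendy: not fully free for 18:00-19:30. Zubin: free for 18:00-19:30. Pablo: free for 18:00-19:30. Elena: not fully free for 18:00-19:30. Idris: not fully free for 18:00-19:30. Hiro: free for 18:00-19:30.

Elena, Idris, Wendy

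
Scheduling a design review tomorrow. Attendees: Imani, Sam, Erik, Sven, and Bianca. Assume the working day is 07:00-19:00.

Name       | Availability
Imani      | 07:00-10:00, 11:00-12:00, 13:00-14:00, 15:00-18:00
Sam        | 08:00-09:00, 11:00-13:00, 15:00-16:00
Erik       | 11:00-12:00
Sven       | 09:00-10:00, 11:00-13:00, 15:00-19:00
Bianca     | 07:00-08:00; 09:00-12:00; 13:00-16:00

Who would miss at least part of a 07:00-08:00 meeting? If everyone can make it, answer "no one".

Imani: free for 07:00-08:00. Sam: not fully free for 07:00-08:00. Erik: not fully free for 07:00-08:00. Sven: not fully free for 07:00-08:00. Bianca: free for 07:00-08:00.

Erik, Sam, Sven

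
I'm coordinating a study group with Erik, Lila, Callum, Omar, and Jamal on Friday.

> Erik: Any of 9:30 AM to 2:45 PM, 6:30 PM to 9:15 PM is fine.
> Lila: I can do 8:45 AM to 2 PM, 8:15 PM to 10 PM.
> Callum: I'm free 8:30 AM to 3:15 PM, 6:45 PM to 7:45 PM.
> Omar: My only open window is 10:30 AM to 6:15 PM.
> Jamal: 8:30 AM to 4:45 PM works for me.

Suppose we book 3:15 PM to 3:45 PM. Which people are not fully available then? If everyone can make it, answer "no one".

Erik: not fully free for 15:15-15:45. Lila: not fully free for 15:15-15:45. Callum: not fully free for 15:15-15:45. Omar: free for 15:15-15:45. Jamal: free for 15:15-15:45.

Callum, Erik, Lila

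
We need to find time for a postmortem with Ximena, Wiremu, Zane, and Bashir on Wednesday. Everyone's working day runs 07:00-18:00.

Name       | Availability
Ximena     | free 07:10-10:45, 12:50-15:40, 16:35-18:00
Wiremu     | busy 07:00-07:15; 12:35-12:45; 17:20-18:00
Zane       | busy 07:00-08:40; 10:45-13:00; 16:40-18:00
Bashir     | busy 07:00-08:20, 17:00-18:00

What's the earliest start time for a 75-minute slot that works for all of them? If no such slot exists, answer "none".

08:40

Ximena free: 07:10-10:45, 12:50-15:40, 16:35-18:00.
Wiremu free: 07:15-12:35, 12:45-17:20 (invert busy blocks within the working day).
Zane free: 08:40-10:45, 13:00-16:40 (invert busy blocks within the working day).
Bashir free: 08:20-17:00 (invert busy blocks within the working day).
Ximena ∩ Wiremu: 07:15-10:45, 12:50-15:40, 16:35-17:20.
Ximena ∩ Wiremu ∩ Zane: 08:40-10:45, 13:00-15:40, 16:35-16:40.
Ximena ∩ Wiremu ∩ Zane ∩ Bashir: 08:40-10:45, 13:00-15:40, 16:35-16:40.
So the common availability across everyone is 08:40-10:45, 13:00-15:40, 16:35-16:40.
The first common window of at least 75 minutes is 08:40-10:45, so the earliest start is 08:40.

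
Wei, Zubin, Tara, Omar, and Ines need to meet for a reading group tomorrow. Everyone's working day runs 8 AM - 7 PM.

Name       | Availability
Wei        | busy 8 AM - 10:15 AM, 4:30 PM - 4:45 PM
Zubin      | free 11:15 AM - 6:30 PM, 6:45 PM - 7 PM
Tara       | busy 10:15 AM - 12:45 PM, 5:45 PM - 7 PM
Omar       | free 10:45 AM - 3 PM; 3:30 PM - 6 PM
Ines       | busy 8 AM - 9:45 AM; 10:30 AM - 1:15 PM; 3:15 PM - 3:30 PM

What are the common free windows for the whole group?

13:15-15:00, 15:30-16:30, 16:45-17:45

Wei free: 10:15-16:30, 16:45-19:00 (invert busy blocks within the working day).
Zubin free: 11:15-18:30, 18:45-19:00.
Tara free: 08:00-10:15, 12:45-17:45 (invert busy blocks within the working day).
Omar free: 10:45-15:00, 15:30-18:00.
Ines free: 09:45-10:30, 13:15-15:15, 15:30-19:00 (invert busy blocks within the working day).
Wei ∩ Zubin: 11:15-16:30, 16:45-18:30, 18:45-19:00.
Wei ∩ Zubin ∩ Tara: 12:45-16:30, 16:45-17:45.
Wei ∩ Zubin ∩ Tara ∩ Omar: 12:45-15:00, 15:30-16:30, 16:45-17:45.
Wei ∩ Zubin ∩ Tara ∩ Omar ∩ Ines: 13:15-15:00, 15:30-16:30, 16:45-17:45.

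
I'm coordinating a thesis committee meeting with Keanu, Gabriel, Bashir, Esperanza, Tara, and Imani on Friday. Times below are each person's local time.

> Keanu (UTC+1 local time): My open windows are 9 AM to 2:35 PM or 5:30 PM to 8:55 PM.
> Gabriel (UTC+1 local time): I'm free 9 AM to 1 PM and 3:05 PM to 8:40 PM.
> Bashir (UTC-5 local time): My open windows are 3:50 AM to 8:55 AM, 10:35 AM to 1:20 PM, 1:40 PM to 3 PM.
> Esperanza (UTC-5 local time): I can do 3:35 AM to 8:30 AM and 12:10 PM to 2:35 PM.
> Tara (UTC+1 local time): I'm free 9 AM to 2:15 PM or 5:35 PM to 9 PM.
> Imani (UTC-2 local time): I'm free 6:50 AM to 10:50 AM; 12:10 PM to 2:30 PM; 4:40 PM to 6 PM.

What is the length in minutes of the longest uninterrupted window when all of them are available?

190

Keanu in UTC: 08:00-13:35, 16:30-19:55 (subtract 1h to convert from UTC+1).
Gabriel in UTC: 08:00-12:00, 14:05-19:40 (subtract 1h to convert from UTC+1).
Bashir in UTC: 08:50-13:55, 15:35-18:20, 18:40-20:00 (add 5h to convert from UTC-5).
Esperanza in UTC: 08:35-13:30, 17:10-19:35 (add 5h to convert from UTC-5).
Tara in UTC: 08:00-13:15, 16:35-20:00 (subtract 1h to convert from UTC+1).
Imani in UTC: 08:50-12:50, 14:10-16:30, 18:40-20:00 (add 2h to convert from UTC-2).
Keanu ∩ Gabriel: 08:00-12:00, 16:30-19:40.
Keanu ∩ Gabriel ∩ Bashir: 08:50-12:00, 16:30-18:20, 18:40-19:40.
Keanu ∩ Gabriel ∩ Bashir ∩ Esperanza: 08:50-12:00, 17:10-18:20, 18:40-19:35.
Keanu ∩ Gabriel ∩ Bashir ∩ Esperanza ∩ Tara: 08:50-12:00, 17:10-18:20, 18:40-19:35.
Keanu ∩ Gabriel ∩ Bashir ∩ Esperanza ∩ Tara ∩ Imani: 08:50-12:00, 18:40-19:35.
So the common availability across everyone is 08:50-12:00, 18:40-19:35.
The longest is 08:50-12:00 at 190 minutes.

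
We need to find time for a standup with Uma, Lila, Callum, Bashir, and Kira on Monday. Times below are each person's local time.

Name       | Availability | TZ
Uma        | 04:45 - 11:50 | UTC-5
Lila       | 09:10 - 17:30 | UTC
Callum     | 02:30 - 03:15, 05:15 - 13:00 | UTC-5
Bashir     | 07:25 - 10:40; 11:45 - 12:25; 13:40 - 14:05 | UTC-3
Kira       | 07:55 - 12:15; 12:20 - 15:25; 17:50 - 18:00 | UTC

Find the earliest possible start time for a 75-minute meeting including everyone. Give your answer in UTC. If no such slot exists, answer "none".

10:25

Uma in UTC: 09:45-16:50 (add 5h to convert from UTC-5).
Lila in UTC: 09:10-17:30.
Callum in UTC: 07:30-08:15, 10:15-18:00 (add 5h to convert from UTC-5).
Bashir in UTC: 10:25-13:40, 14:45-15:25, 16:40-17:05 (add 3h to convert from UTC-3).
Kira in UTC: 07:55-12:15, 12:20-15:25, 17:50-18:00.
Uma ∩ Lila: 09:45-16:50.
Uma ∩ Lila ∩ Callum: 10:15-16:50.
Uma ∩ Lila ∩ Callum ∩ Bashir: 10:25-13:40, 14:45-15:25, 16:40-16:50.
Uma ∩ Lila ∩ Callum ∩ Bashir ∩ Kira: 10:25-12:15, 12:20-13:40, 14:45-15:25.
The first common window of at least 75 minutes is 10:25-12:15, so the earliest start is 10:25.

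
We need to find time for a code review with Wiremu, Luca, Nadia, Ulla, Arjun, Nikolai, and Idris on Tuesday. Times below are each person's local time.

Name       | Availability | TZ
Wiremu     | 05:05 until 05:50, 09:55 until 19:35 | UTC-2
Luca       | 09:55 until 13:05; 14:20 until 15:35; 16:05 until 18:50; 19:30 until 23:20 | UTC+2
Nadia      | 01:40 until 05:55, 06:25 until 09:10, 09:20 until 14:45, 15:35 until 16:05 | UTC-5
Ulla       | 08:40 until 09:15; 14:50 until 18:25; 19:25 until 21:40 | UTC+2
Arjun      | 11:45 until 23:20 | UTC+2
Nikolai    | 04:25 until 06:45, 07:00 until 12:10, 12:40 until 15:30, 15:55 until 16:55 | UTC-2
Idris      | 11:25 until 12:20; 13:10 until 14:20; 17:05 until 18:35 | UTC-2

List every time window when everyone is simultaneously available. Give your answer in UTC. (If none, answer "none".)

Wiremu in UTC: 07:05-07:50, 11:55-21:35 (add 2h to convert from UTC-2).
Luca in UTC: 07:55-11:05, 12:20-13:35, 14:05-16:50, 17:30-21:20 (subtract 2h to convert from UTC+2).
Nadia in UTC: 06:40-10:55, 11:25-14:10, 14:20-19:45, 20:35-21:05 (add 5h to convert from UTC-5).
Ulla in UTC: 06:40-07:15, 12:50-16:25, 17:25-19:40 (subtract 2h to convert from UTC+2).
Arjun in UTC: 09:45-21:20 (subtract 2h to convert from UTC+2).
Nikolai in UTC: 06:25-08:45, 09:00-14:10, 14:40-17:30, 17:55-18:55 (add 2h to convert from UTC-2).
Idris in UTC: 13:25-14:20, 15:10-16:20, 19:05-20:35 (add 2h to convert from UTC-2).
Wiremu ∩ Luca: 12:20-13:35, 14:05-16:50, 17:30-21:20.
Wiremu ∩ Luca ∩ Nadia: 12:20-13:35, 14:05-14:10, 14:20-16:50, 17:30-19:45, 20:35-21:05.
Wiremu ∩ Luca ∩ Nadia ∩ Ulla: 12:50-13:35, 14:05-14:10, 14:20-16:25, 17:30-19:40.
Wiremu ∩ Luca ∩ Nadia ∩ Ulla ∩ Arjun: 12:50-13:35, 14:05-14:10, 14:20-16:25, 17:30-19:40.
Wiremu ∩ Luca ∩ Nadia ∩ Ulla ∩ Arjun ∩ Nikolai: 12:50-13:35, 14:05-14:10, 14:40-16:25, 17:55-18:55.
Wiremu ∩ Luca ∩ Nadia ∩ Ulla ∩ Arjun ∩ Nikolai ∩ Idris: 13:25-13:35, 14:05-14:10, 15:10-16:20.
So the common availability across everyone is 13:25-13:35, 14:05-14:10, 15:10-16:20.

13:25-13:35, 14:05-14:10, 15:10-16:20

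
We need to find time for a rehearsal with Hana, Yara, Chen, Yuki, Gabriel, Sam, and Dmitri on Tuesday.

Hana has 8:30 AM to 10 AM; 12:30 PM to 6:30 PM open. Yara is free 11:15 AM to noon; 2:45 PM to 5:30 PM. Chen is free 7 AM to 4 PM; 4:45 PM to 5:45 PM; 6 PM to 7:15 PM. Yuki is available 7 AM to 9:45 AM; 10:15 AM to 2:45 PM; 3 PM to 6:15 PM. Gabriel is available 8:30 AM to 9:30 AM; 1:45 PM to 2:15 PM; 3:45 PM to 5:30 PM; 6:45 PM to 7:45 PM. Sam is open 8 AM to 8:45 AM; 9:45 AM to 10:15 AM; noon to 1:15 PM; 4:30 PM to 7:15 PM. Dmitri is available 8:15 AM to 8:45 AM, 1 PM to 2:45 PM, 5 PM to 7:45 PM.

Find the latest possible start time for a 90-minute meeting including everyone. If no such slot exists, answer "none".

Hana ∩ Yara: 14:45-17:30.
Hana ∩ Yara ∩ Chen: 14:45-16:00, 16:45-17:30.
Hana ∩ Yara ∩ Chen ∩ Yuki: 15:00-16:00, 16:45-17:30.
Hana ∩ Yara ∩ Chen ∩ Yuki ∩ Gabriel: 15:45-16:00, 16:45-17:30.
Hana ∩ Yara ∩ Chen ∩ Yuki ∩ Gabriel ∩ Sam: 16:45-17:30.
Hana ∩ Yara ∩ Chen ∩ Yuki ∩ Gabriel ∩ Sam ∩ Dmitri: 17:00-17:30.
So the common availability across everyone is 17:00-17:30.
No common window is at least 90 minutes long.

none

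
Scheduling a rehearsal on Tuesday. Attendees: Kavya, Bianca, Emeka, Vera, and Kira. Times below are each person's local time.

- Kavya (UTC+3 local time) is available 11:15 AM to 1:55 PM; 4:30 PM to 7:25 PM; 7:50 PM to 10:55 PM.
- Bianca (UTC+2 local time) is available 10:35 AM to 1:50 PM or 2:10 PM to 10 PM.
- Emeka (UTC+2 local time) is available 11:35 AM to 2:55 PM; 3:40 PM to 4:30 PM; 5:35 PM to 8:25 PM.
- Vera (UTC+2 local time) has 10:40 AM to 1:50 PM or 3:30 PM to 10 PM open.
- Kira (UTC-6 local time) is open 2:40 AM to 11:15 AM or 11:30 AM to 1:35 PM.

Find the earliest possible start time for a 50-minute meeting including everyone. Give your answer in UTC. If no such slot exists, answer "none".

09:35

Kavya in UTC: 08:15-10:55, 13:30-16:25, 16:50-19:55 (subtract 3h to convert from UTC+3).
Bianca in UTC: 08:35-11:50, 12:10-20:00 (subtract 2h to convert from UTC+2).
Emeka in UTC: 09:35-12:55, 13:40-14:30, 15:35-18:25 (subtract 2h to convert from UTC+2).
Vera in UTC: 08:40-11:50, 13:30-20:00 (subtract 2h to convert from UTC+2).
Kira in UTC: 08:40-17:15, 17:30-19:35 (add 6h to convert from UTC-6).
Kavya ∩ Bianca: 08:35-10:55, 13:30-16:25, 16:50-19:55.
Kavya ∩ Bianca ∩ Emeka: 09:35-10:55, 13:40-14:30, 15:35-16:25, 16:50-18:25.
Kavya ∩ Bianca ∩ Emeka ∩ Vera: 09:35-10:55, 13:40-14:30, 15:35-16:25, 16:50-18:25.
Kavya ∩ Bianca ∩ Emeka ∩ Vera ∩ Kira: 09:35-10:55, 13:40-14:30, 15:35-16:25, 16:50-17:15, 17:30-18:25.
The first common window of at least 50 minutes is 09:35-10:55, so the earliest start is 09:35.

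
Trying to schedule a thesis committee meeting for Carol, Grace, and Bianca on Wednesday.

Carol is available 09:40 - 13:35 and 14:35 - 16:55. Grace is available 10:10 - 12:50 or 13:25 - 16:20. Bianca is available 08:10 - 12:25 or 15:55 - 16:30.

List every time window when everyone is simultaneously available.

10:10-12:25, 15:55-16:20

Carol ∩ Grace: 10:10-12:50, 13:25-13:35, 14:35-16:20.
Carol ∩ Grace ∩ Bianca: 10:10-12:25, 15:55-16:20.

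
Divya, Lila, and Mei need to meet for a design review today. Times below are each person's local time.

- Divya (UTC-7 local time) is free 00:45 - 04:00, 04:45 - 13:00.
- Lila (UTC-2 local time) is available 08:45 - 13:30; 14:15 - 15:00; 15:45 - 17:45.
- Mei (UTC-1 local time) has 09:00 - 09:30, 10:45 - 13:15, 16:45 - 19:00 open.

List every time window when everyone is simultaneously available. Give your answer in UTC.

Divya in UTC: 07:45-11:00, 11:45-20:00 (add 7h to convert from UTC-7).
Lila in UTC: 10:45-15:30, 16:15-17:00, 17:45-19:45 (add 2h to convert from UTC-2).
Mei in UTC: 10:00-10:30, 11:45-14:15, 17:45-20:00 (add 1h to convert from UTC-1).
Divya ∩ Lila: 10:45-11:00, 11:45-15:30, 16:15-17:00, 17:45-19:45.
Divya ∩ Lila ∩ Mei: 11:45-14:15, 17:45-19:45.

11:45-14:15, 17:45-19:45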